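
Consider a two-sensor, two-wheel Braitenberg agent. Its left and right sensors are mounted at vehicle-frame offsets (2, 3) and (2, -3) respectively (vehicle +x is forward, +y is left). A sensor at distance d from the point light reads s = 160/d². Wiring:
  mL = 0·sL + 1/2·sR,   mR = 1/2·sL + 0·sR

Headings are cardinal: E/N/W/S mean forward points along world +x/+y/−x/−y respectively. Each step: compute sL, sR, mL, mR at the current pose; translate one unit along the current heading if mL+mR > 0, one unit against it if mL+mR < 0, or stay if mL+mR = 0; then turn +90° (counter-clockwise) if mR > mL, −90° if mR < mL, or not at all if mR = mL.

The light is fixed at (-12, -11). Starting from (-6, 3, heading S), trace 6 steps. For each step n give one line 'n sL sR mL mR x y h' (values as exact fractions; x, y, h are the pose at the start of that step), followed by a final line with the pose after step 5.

n=0: pose=(-6,3,S); sL=32/45, sR=160/153; mL=80/153, mR=16/45; mL+mR=224/255 → advance +1; mR−mL=-128/765 → turn -1·90°
n=1: pose=(-6,2,W); sL=40/29, sR=10/17; mL=5/17, mR=20/29; mL+mR=485/493 → advance +1; mR−mL=195/493 → turn +1·90°
n=2: pose=(-7,2,S); sL=32/37, sR=32/25; mL=16/25, mR=16/37; mL+mR=992/925 → advance +1; mR−mL=-192/925 → turn -1·90°
n=3: pose=(-7,1,W); sL=16/9, sR=80/117; mL=40/117, mR=8/9; mL+mR=16/13 → advance +1; mR−mL=64/117 → turn +1·90°
n=4: pose=(-8,1,S); sL=160/149, sR=160/101; mL=80/101, mR=80/149; mL+mR=20000/15049 → advance +1; mR−mL=-3840/15049 → turn -1·90°
n=5: pose=(-8,0,W); sL=40/17, sR=4/5; mL=2/5, mR=20/17; mL+mR=134/85 → advance +1; mR−mL=66/85 → turn +1·90°

0 32/45 160/153 80/153 16/45 -6 3 S
1 40/29 10/17 5/17 20/29 -6 2 W
2 32/37 32/25 16/25 16/37 -7 2 S
3 16/9 80/117 40/117 8/9 -7 1 W
4 160/149 160/101 80/101 80/149 -8 1 S
5 40/17 4/5 2/5 20/17 -8 0 W
final -9 0 S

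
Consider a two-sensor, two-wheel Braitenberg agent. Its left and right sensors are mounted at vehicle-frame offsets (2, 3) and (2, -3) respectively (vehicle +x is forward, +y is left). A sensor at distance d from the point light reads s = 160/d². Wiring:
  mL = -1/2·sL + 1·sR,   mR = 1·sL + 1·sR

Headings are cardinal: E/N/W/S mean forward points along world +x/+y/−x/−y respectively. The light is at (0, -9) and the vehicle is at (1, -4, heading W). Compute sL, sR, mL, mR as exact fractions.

32 32/13 -176/13 448/13

left sensor world pos  = (-1, -7); dL² = 5
right sensor world pos = (-1, -1); dR² = 65
sL = 160/5 = 32
sR = 160/65 = 32/13
mL = -1/2·sL + 1·sR = -176/13
mR = 1·sL + 1·sR = 448/13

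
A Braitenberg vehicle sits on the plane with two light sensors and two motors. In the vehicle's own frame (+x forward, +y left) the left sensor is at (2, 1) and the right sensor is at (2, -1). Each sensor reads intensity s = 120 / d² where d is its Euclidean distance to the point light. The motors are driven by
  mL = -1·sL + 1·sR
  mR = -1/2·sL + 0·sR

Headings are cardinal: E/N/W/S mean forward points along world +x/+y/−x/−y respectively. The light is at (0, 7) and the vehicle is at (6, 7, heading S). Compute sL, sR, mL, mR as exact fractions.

left sensor world pos  = (7, 5); dL² = 53
right sensor world pos = (5, 5); dR² = 29
sL = 120/53 = 120/53
sR = 120/29 = 120/29
mL = -1·sL + 1·sR = 2880/1537
mR = -1/2·sL + 0·sR = -60/53

120/53 120/29 2880/1537 -60/53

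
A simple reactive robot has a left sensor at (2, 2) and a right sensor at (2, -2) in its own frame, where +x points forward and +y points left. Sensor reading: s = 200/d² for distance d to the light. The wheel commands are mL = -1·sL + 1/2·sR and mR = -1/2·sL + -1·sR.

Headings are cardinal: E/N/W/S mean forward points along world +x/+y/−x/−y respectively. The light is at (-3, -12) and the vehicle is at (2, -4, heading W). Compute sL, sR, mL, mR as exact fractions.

left sensor world pos  = (0, -6); dL² = 45
right sensor world pos = (0, -2); dR² = 109
sL = 200/45 = 40/9
sR = 200/109 = 200/109
mL = -1·sL + 1/2·sR = -3460/981
mR = -1/2·sL + -1·sR = -3980/981

40/9 200/109 -3460/981 -3980/981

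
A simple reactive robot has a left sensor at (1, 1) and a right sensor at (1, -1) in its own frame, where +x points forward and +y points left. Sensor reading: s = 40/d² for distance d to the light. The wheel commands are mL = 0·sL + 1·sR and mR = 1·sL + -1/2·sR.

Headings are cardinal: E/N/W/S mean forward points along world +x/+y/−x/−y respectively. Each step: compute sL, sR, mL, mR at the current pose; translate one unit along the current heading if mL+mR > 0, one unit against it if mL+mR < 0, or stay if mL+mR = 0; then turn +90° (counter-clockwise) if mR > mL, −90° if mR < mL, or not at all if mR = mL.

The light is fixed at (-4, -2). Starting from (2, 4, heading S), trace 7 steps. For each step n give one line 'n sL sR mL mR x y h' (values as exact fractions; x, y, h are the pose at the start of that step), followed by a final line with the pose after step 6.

n=0: pose=(2,4,S); sL=20/37, sR=4/5; mL=4/5, mR=26/185; mL+mR=174/185 → advance +1; mR−mL=-122/185 → turn -1·90°
n=1: pose=(2,3,W); sL=40/41, sR=40/61; mL=40/61, mR=1620/2501; mL+mR=3260/2501 → advance +1; mR−mL=-20/2501 → turn -1·90°
n=2: pose=(1,3,N); sL=10/13, sR=5/9; mL=5/9, mR=115/234; mL+mR=245/234 → advance +1; mR−mL=-5/78 → turn -1·90°
n=3: pose=(1,4,E); sL=8/17, sR=40/61; mL=40/61, mR=148/1037; mL+mR=828/1037 → advance +1; mR−mL=-532/1037 → turn -1·90°
n=4: pose=(2,4,S); sL=20/37, sR=4/5; mL=4/5, mR=26/185; mL+mR=174/185 → advance +1; mR−mL=-122/185 → turn -1·90°
n=5: pose=(2,3,W); sL=40/41, sR=40/61; mL=40/61, mR=1620/2501; mL+mR=3260/2501 → advance +1; mR−mL=-20/2501 → turn -1·90°
n=6: pose=(1,3,N); sL=10/13, sR=5/9; mL=5/9, mR=115/234; mL+mR=245/234 → advance +1; mR−mL=-5/78 → turn -1·90°

0 20/37 4/5 4/5 26/185 2 4 S
1 40/41 40/61 40/61 1620/2501 2 3 W
2 10/13 5/9 5/9 115/234 1 3 N
3 8/17 40/61 40/61 148/1037 1 4 E
4 20/37 4/5 4/5 26/185 2 4 S
5 40/41 40/61 40/61 1620/2501 2 3 W
6 10/13 5/9 5/9 115/234 1 3 N
final 1 4 E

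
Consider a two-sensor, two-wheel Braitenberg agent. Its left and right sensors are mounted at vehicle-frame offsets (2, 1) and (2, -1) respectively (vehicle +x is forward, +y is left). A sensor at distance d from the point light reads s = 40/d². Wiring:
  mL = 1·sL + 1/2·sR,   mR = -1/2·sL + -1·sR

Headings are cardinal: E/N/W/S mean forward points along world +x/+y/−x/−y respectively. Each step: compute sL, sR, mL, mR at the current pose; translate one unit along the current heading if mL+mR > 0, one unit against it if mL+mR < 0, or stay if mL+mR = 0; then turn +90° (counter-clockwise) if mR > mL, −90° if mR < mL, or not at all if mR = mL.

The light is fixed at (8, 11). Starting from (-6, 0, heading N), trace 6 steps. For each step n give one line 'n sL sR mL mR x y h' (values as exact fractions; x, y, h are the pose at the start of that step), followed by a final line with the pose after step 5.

0 20/153 4/25 806/3825 -862/3825 -6 0 N
1 8/53 40/313 3564/16589 -3372/16589 -6 -1 E
2 2/17 5/49 281/1666 -134/833 -5 -1 S
3 40/421 40/369 23180/155349 -24220/155349 -5 -2 W
4 4/29 20/121 774/3509 -822/3509 -4 -2 N
5 40/269 8/65 3676/17485 -3452/17485 -4 -3 E
final -3 -3 S

n=0: pose=(-6,0,N); sL=20/153, sR=4/25; mL=806/3825, mR=-862/3825; mL+mR=-56/3825 → advance -1; mR−mL=-556/1275 → turn -1·90°
n=1: pose=(-6,-1,E); sL=8/53, sR=40/313; mL=3564/16589, mR=-3372/16589; mL+mR=192/16589 → advance +1; mR−mL=-6936/16589 → turn -1·90°
n=2: pose=(-5,-1,S); sL=2/17, sR=5/49; mL=281/1666, mR=-134/833; mL+mR=13/1666 → advance +1; mR−mL=-549/1666 → turn -1·90°
n=3: pose=(-5,-2,W); sL=40/421, sR=40/369; mL=23180/155349, mR=-24220/155349; mL+mR=-1040/155349 → advance -1; mR−mL=-15800/51783 → turn -1·90°
n=4: pose=(-4,-2,N); sL=4/29, sR=20/121; mL=774/3509, mR=-822/3509; mL+mR=-48/3509 → advance -1; mR−mL=-1596/3509 → turn -1·90°
n=5: pose=(-4,-3,E); sL=40/269, sR=8/65; mL=3676/17485, mR=-3452/17485; mL+mR=224/17485 → advance +1; mR−mL=-7128/17485 → turn -1·90°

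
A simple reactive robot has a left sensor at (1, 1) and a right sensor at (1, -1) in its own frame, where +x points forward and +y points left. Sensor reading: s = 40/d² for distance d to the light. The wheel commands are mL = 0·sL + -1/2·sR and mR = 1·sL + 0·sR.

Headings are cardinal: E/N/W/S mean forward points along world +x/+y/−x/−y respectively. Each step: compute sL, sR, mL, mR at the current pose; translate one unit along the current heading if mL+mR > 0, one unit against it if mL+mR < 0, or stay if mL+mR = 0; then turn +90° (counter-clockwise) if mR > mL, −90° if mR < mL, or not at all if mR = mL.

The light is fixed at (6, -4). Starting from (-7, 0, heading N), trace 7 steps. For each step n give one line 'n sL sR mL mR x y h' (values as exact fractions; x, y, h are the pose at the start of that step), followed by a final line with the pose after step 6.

0 40/221 40/169 -20/169 40/221 -7 0 N
1 10/53 5/29 -5/58 10/53 -7 1 W
2 8/37 40/241 -20/241 8/37 -8 1 S
3 20/97 20/89 -10/89 20/97 -8 0 E
4 40/221 40/169 -20/169 40/221 -7 0 N
5 10/53 5/29 -5/58 10/53 -7 1 W
6 8/37 40/241 -20/241 8/37 -8 1 S
final -8 0 E

n=0: pose=(-7,0,N); sL=40/221, sR=40/169; mL=-20/169, mR=40/221; mL+mR=180/2873 → advance +1; mR−mL=860/2873 → turn +1·90°
n=1: pose=(-7,1,W); sL=10/53, sR=5/29; mL=-5/58, mR=10/53; mL+mR=315/3074 → advance +1; mR−mL=845/3074 → turn +1·90°
n=2: pose=(-8,1,S); sL=8/37, sR=40/241; mL=-20/241, mR=8/37; mL+mR=1188/8917 → advance +1; mR−mL=2668/8917 → turn +1·90°
n=3: pose=(-8,0,E); sL=20/97, sR=20/89; mL=-10/89, mR=20/97; mL+mR=810/8633 → advance +1; mR−mL=2750/8633 → turn +1·90°
n=4: pose=(-7,0,N); sL=40/221, sR=40/169; mL=-20/169, mR=40/221; mL+mR=180/2873 → advance +1; mR−mL=860/2873 → turn +1·90°
n=5: pose=(-7,1,W); sL=10/53, sR=5/29; mL=-5/58, mR=10/53; mL+mR=315/3074 → advance +1; mR−mL=845/3074 → turn +1·90°
n=6: pose=(-8,1,S); sL=8/37, sR=40/241; mL=-20/241, mR=8/37; mL+mR=1188/8917 → advance +1; mR−mL=2668/8917 → turn +1·90°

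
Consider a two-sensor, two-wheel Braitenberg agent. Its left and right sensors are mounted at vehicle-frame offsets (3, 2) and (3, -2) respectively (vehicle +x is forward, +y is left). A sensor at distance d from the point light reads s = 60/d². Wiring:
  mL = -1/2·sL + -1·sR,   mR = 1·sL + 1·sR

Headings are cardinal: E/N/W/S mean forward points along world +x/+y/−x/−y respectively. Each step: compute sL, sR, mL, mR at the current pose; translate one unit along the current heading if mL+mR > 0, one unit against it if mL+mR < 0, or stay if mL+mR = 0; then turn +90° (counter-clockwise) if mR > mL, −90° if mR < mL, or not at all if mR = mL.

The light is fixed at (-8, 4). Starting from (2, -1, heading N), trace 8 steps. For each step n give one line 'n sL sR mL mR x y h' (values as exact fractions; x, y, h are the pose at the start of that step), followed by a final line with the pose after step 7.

0 15/17 15/37 -1065/1258 810/629 2 -1 N
1 12/17 60/53 -1338/901 1656/901 2 0 W
2 6/17 30/49 -657/833 804/833 1 0 S
3 20/51 60/193 -4990/9843 6920/9843 1 -1 E
4 15/17 15/37 -1065/1258 810/629 2 -1 N
5 12/17 60/53 -1338/901 1656/901 2 0 W
6 6/17 30/49 -657/833 804/833 1 0 S
7 20/51 60/193 -4990/9843 6920/9843 1 -1 E
final 2 -1 N

n=0: pose=(2,-1,N); sL=15/17, sR=15/37; mL=-1065/1258, mR=810/629; mL+mR=15/34 → advance +1; mR−mL=2685/1258 → turn +1·90°
n=1: pose=(2,0,W); sL=12/17, sR=60/53; mL=-1338/901, mR=1656/901; mL+mR=6/17 → advance +1; mR−mL=2994/901 → turn +1·90°
n=2: pose=(1,0,S); sL=6/17, sR=30/49; mL=-657/833, mR=804/833; mL+mR=3/17 → advance +1; mR−mL=1461/833 → turn +1·90°
n=3: pose=(1,-1,E); sL=20/51, sR=60/193; mL=-4990/9843, mR=6920/9843; mL+mR=10/51 → advance +1; mR−mL=3970/3281 → turn +1·90°
n=4: pose=(2,-1,N); sL=15/17, sR=15/37; mL=-1065/1258, mR=810/629; mL+mR=15/34 → advance +1; mR−mL=2685/1258 → turn +1·90°
n=5: pose=(2,0,W); sL=12/17, sR=60/53; mL=-1338/901, mR=1656/901; mL+mR=6/17 → advance +1; mR−mL=2994/901 → turn +1·90°
n=6: pose=(1,0,S); sL=6/17, sR=30/49; mL=-657/833, mR=804/833; mL+mR=3/17 → advance +1; mR−mL=1461/833 → turn +1·90°
n=7: pose=(1,-1,E); sL=20/51, sR=60/193; mL=-4990/9843, mR=6920/9843; mL+mR=10/51 → advance +1; mR−mL=3970/3281 → turn +1·90°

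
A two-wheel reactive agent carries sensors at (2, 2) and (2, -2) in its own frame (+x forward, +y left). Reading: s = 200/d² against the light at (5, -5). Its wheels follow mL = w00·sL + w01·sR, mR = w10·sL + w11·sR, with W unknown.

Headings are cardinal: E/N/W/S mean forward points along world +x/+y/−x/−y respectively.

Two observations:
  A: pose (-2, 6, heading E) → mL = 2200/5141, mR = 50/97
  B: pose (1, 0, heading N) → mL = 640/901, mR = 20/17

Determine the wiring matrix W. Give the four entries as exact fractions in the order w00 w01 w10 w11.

obs A: pose=(-2,6,E) → sL=100/97, sR=100/53, mL=2200/5141, mR=50/97
obs B: pose=(1,0,N) → sL=40/17, sR=200/53, mL=640/901, mR=20/17
sensor matrix S = [[100/97, 100/53], [40/17, 200/53]]; det S = -48000/87397
solve [mL_A; mL_B] = S·[w00; w01] and [mR_A; mR_B] = S·[w10; w11]:
  w00 = -1/2, w01 = 1/2, w10 = 1/2, w11 = 0

-1/2 1/2 1/2 0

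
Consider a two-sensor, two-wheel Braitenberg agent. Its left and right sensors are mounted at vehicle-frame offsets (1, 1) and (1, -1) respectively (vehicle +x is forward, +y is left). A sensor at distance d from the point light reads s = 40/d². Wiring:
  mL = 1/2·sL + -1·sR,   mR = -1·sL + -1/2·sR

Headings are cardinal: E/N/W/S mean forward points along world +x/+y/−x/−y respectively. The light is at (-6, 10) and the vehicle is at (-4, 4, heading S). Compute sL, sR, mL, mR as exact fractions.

20/29 4/5 -66/145 -158/145

left sensor world pos  = (-3, 3); dL² = 58
right sensor world pos = (-5, 3); dR² = 50
sL = 40/58 = 20/29
sR = 40/50 = 4/5
mL = 1/2·sL + -1·sR = -66/145
mR = -1·sL + -1/2·sR = -158/145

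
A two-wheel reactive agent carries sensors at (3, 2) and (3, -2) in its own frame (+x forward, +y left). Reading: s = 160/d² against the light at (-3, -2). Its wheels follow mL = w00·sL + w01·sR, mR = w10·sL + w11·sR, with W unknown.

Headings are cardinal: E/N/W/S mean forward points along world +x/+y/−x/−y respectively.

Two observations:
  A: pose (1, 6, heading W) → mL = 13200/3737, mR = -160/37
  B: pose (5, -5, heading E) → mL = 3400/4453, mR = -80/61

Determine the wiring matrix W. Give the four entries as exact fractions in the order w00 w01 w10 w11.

obs A: pose=(1,6,W) → sL=160/37, sR=160/101, mL=13200/3737, mR=-160/37
obs B: pose=(5,-5,E) → sL=80/61, sR=80/73, mL=3400/4453, mR=-80/61
sensor matrix S = [[160/37, 160/101], [80/61, 80/73]]; det S = 44288000/16640861
solve [mL_A; mL_B] = S·[w00; w01] and [mR_A; mR_B] = S·[w10; w11]:
  w00 = 1, w01 = -1/2, w10 = -1, w11 = 0

1 -1/2 -1 0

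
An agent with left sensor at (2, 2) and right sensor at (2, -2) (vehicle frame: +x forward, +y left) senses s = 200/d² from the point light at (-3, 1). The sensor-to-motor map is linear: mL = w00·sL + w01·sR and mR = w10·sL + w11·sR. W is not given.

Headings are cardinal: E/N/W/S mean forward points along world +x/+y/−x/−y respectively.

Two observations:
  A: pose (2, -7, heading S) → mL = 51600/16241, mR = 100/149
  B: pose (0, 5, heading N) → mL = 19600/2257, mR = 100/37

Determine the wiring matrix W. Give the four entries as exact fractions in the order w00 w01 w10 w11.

1 1 1/2 0

obs A: pose=(2,-7,S) → sL=200/149, sR=200/109, mL=51600/16241, mR=100/149
obs B: pose=(0,5,N) → sL=200/37, sR=200/61, mL=19600/2257, mR=100/37
sensor matrix S = [[200/149, 200/109], [200/37, 200/61]]; det S = -202240000/36655937
solve [mL_A; mL_B] = S·[w00; w01] and [mR_A; mR_B] = S·[w10; w11]:
  w00 = 1, w01 = 1, w10 = 1/2, w11 = 0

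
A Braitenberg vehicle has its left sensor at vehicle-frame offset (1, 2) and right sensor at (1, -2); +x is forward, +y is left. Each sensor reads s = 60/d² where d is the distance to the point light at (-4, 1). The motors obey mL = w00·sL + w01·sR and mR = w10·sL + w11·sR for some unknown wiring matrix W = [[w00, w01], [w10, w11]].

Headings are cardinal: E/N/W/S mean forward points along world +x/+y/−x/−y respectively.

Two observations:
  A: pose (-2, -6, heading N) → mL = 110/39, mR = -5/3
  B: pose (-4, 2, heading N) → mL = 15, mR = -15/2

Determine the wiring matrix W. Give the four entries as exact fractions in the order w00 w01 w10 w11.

obs A: pose=(-2,-6,N) → sL=5/3, sR=15/13, mL=110/39, mR=-5/3
obs B: pose=(-4,2,N) → sL=15/2, sR=15/2, mL=15, mR=-15/2
sensor matrix S = [[5/3, 15/13], [15/2, 15/2]]; det S = 50/13
solve [mL_A; mL_B] = S·[w00; w01] and [mR_A; mR_B] = S·[w10; w11]:
  w00 = 1, w01 = 1, w10 = -1, w11 = 0

1 1 -1 0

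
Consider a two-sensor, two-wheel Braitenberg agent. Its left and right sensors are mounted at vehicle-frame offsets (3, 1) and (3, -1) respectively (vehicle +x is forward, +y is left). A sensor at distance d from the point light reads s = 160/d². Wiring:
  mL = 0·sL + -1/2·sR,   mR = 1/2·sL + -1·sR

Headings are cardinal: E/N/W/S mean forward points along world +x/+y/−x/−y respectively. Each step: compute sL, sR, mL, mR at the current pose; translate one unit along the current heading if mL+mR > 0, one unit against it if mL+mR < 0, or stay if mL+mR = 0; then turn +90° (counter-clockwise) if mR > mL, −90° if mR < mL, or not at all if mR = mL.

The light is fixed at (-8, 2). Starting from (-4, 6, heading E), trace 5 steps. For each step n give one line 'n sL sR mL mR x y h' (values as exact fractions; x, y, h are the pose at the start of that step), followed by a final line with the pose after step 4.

n=0: pose=(-4,6,E); sL=80/37, sR=80/29; mL=-40/29, mR=-1800/1073; mL+mR=-3280/1073 → advance -1; mR−mL=-320/1073 → turn -1·90°
n=1: pose=(-5,6,S); sL=160/17, sR=32; mL=-16, mR=-464/17; mL+mR=-736/17 → advance -1; mR−mL=-192/17 → turn -1·90°
n=2: pose=(-5,7,W); sL=10, sR=40/9; mL=-20/9, mR=5/9; mL+mR=-5/3 → advance -1; mR−mL=25/9 → turn +1·90°
n=3: pose=(-4,7,S); sL=160/29, sR=160/13; mL=-80/13, mR=-3600/377; mL+mR=-5920/377 → advance -1; mR−mL=-1280/377 → turn -1·90°
n=4: pose=(-4,8,W); sL=80/13, sR=16/5; mL=-8/5, mR=-8/65; mL+mR=-112/65 → advance -1; mR−mL=96/65 → turn +1·90°

0 80/37 80/29 -40/29 -1800/1073 -4 6 E
1 160/17 32 -16 -464/17 -5 6 S
2 10 40/9 -20/9 5/9 -5 7 W
3 160/29 160/13 -80/13 -3600/377 -4 7 S
4 80/13 16/5 -8/5 -8/65 -4 8 W
final -3 8 S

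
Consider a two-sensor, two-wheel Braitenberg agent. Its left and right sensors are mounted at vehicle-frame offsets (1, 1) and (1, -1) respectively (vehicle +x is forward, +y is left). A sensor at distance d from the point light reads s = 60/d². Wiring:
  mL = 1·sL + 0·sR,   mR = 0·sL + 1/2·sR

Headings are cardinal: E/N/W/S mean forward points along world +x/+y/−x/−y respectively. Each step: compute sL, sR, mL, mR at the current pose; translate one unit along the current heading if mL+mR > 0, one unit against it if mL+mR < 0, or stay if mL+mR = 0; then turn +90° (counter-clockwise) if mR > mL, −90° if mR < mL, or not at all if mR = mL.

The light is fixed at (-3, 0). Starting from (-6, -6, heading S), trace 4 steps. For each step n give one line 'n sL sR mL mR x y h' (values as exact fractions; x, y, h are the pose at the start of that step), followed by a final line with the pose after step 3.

0 60/53 12/13 60/53 6/13 -6 -6 S
1 3/4 15/13 3/4 15/26 -6 -7 W
2 60/61 4/3 60/61 2/3 -7 -7 N
3 30/17 30/29 30/17 15/29 -7 -6 E
final -6 -6 S

n=0: pose=(-6,-6,S); sL=60/53, sR=12/13; mL=60/53, mR=6/13; mL+mR=1098/689 → advance +1; mR−mL=-462/689 → turn -1·90°
n=1: pose=(-6,-7,W); sL=3/4, sR=15/13; mL=3/4, mR=15/26; mL+mR=69/52 → advance +1; mR−mL=-9/52 → turn -1·90°
n=2: pose=(-7,-7,N); sL=60/61, sR=4/3; mL=60/61, mR=2/3; mL+mR=302/183 → advance +1; mR−mL=-58/183 → turn -1·90°
n=3: pose=(-7,-6,E); sL=30/17, sR=30/29; mL=30/17, mR=15/29; mL+mR=1125/493 → advance +1; mR−mL=-615/493 → turn -1·90°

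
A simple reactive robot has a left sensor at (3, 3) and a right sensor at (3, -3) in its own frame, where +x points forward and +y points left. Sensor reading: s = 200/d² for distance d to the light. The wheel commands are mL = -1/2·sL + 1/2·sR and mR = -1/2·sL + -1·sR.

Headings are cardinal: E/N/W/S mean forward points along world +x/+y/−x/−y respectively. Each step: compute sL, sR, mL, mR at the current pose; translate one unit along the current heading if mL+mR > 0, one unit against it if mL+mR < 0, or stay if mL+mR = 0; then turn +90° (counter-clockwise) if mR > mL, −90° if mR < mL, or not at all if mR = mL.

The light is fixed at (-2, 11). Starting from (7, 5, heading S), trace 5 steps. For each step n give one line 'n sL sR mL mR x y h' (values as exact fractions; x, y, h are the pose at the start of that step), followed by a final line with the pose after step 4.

0 8/9 200/117 16/39 -28/13 7 5 S
1 2 5 3/2 -6 7 6 W
2 200/53 200/173 -12000/9169 -27900/9169 8 6 N
3 100/89 4/5 -72/445 -606/445 8 5 E
4 8/9 200/117 16/39 -28/13 7 5 S
final 7 6 W

n=0: pose=(7,5,S); sL=8/9, sR=200/117; mL=16/39, mR=-28/13; mL+mR=-68/39 → advance -1; mR−mL=-100/39 → turn -1·90°
n=1: pose=(7,6,W); sL=2, sR=5; mL=3/2, mR=-6; mL+mR=-9/2 → advance -1; mR−mL=-15/2 → turn -1·90°
n=2: pose=(8,6,N); sL=200/53, sR=200/173; mL=-12000/9169, mR=-27900/9169; mL+mR=-39900/9169 → advance -1; mR−mL=-300/173 → turn -1·90°
n=3: pose=(8,5,E); sL=100/89, sR=4/5; mL=-72/445, mR=-606/445; mL+mR=-678/445 → advance -1; mR−mL=-6/5 → turn -1·90°
n=4: pose=(7,5,S); sL=8/9, sR=200/117; mL=16/39, mR=-28/13; mL+mR=-68/39 → advance -1; mR−mL=-100/39 → turn -1·90°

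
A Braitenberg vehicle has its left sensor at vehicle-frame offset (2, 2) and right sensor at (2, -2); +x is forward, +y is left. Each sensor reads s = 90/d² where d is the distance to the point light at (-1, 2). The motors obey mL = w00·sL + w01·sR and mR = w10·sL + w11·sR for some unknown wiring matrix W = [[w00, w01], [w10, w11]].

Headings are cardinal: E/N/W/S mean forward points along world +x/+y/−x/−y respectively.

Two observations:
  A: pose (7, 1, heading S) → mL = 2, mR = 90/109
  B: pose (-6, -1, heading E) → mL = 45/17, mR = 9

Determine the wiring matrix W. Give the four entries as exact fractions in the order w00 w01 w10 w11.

0 1 1 0

obs A: pose=(7,1,S) → sL=90/109, sR=2, mL=2, mR=90/109
obs B: pose=(-6,-1,E) → sL=9, sR=45/17, mL=45/17, mR=9
sensor matrix S = [[90/109, 2], [9, 45/17]]; det S = -29304/1853
solve [mL_A; mL_B] = S·[w00; w01] and [mR_A; mR_B] = S·[w10; w11]:
  w00 = 0, w01 = 1, w10 = 1, w11 = 0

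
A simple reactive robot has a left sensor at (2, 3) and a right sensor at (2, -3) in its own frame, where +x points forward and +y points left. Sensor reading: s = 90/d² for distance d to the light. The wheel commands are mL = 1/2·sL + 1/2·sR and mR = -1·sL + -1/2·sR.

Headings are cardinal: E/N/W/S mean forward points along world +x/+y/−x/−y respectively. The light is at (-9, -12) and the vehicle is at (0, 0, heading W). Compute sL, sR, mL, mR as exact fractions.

9/13 45/137 909/1781 -3051/3562

left sensor world pos  = (-2, -3); dL² = 130
right sensor world pos = (-2, 3); dR² = 274
sL = 90/130 = 9/13
sR = 90/274 = 45/137
mL = 1/2·sL + 1/2·sR = 909/1781
mR = -1·sL + -1/2·sR = -3051/3562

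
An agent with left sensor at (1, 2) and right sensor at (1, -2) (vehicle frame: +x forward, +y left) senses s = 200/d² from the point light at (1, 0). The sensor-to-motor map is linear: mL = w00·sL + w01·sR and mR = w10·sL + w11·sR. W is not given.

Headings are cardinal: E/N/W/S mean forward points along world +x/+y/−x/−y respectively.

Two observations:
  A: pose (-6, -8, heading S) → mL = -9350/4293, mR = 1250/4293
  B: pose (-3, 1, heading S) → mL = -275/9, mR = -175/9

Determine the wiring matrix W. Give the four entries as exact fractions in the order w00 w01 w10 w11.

obs A: pose=(-6,-8,S) → sL=100/53, sR=100/81, mL=-9350/4293, mR=1250/4293
obs B: pose=(-3,1,S) → sL=50, sR=50/9, mL=-275/9, mR=-175/9
sensor matrix S = [[100/53, 100/81], [50, 50/9]]; det S = -220000/4293
solve [mL_A; mL_B] = S·[w00; w01] and [mR_A; mR_B] = S·[w10; w11]:
  w00 = -1/2, w01 = -1, w10 = -1/2, w11 = 1

-1/2 -1 -1/2 1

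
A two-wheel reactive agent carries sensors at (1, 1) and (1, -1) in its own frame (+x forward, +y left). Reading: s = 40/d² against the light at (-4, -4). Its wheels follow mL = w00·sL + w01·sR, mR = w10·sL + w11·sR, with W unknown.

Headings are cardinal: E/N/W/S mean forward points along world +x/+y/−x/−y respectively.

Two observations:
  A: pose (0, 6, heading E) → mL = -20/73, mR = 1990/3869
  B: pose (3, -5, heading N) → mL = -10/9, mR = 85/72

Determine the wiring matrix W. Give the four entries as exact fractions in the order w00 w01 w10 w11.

obs A: pose=(0,6,E) → sL=20/73, sR=20/53, mL=-20/73, mR=1990/3869
obs B: pose=(3,-5,N) → sL=10/9, sR=5/8, mL=-10/9, mR=85/72
sensor matrix S = [[20/73, 20/53], [10/9, 5/8]]; det S = -17275/69642
solve [mL_A; mL_B] = S·[w00; w01] and [mR_A; mR_B] = S·[w10; w11]:
  w00 = -1, w01 = 0, w10 = 1/2, w11 = 1

-1 0 1/2 1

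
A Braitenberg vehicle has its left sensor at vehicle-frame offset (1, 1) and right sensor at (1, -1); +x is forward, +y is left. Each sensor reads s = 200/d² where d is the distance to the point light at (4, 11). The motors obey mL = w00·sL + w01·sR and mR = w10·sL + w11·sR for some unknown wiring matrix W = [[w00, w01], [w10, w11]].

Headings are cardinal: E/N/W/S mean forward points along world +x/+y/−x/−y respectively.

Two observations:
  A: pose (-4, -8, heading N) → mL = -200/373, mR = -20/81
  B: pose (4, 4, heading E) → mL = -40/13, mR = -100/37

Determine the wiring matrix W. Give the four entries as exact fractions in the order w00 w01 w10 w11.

obs A: pose=(-4,-8,N) → sL=40/81, sR=200/373, mL=-200/373, mR=-20/81
obs B: pose=(4,4,E) → sL=200/37, sR=40/13, mL=-40/13, mR=-100/37
sensor matrix S = [[40/81, 200/373], [200/37, 40/13]]; det S = -20038400/14532453
solve [mL_A; mL_B] = S·[w00; w01] and [mR_A; mR_B] = S·[w10; w11]:
  w00 = 0, w01 = -1, w10 = -1/2, w11 = 0

0 -1 -1/2 0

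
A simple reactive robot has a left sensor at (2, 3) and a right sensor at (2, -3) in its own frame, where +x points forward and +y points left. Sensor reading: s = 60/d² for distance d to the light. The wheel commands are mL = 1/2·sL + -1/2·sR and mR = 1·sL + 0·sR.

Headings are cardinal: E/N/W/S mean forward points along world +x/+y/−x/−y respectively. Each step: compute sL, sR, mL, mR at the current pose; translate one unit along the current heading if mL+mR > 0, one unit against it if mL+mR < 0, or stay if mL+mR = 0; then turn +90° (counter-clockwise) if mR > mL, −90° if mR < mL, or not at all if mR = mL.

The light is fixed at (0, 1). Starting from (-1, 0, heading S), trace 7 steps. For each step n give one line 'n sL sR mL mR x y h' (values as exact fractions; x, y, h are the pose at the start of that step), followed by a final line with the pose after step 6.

n=0: pose=(-1,0,S); sL=60/13, sR=12/5; mL=72/65, mR=60/13; mL+mR=372/65 → advance +1; mR−mL=228/65 → turn +1·90°
n=1: pose=(-1,-1,E); sL=30, sR=30/13; mL=180/13, mR=30; mL+mR=570/13 → advance +1; mR−mL=210/13 → turn +1·90°
n=2: pose=(0,-1,N); sL=20/3, sR=20/3; mL=0, mR=20/3; mL+mR=20/3 → advance +1; mR−mL=20/3 → turn +1·90°
n=3: pose=(0,0,W); sL=3, sR=15/2; mL=-9/4, mR=3; mL+mR=3/4 → advance +1; mR−mL=21/4 → turn +1·90°
n=4: pose=(-1,0,S); sL=60/13, sR=12/5; mL=72/65, mR=60/13; mL+mR=372/65 → advance +1; mR−mL=228/65 → turn +1·90°
n=5: pose=(-1,-1,E); sL=30, sR=30/13; mL=180/13, mR=30; mL+mR=570/13 → advance +1; mR−mL=210/13 → turn +1·90°
n=6: pose=(0,-1,N); sL=20/3, sR=20/3; mL=0, mR=20/3; mL+mR=20/3 → advance +1; mR−mL=20/3 → turn +1·90°

0 60/13 12/5 72/65 60/13 -1 0 S
1 30 30/13 180/13 30 -1 -1 E
2 20/3 20/3 0 20/3 0 -1 N
3 3 15/2 -9/4 3 0 0 W
4 60/13 12/5 72/65 60/13 -1 0 S
5 30 30/13 180/13 30 -1 -1 E
6 20/3 20/3 0 20/3 0 -1 N
final 0 0 W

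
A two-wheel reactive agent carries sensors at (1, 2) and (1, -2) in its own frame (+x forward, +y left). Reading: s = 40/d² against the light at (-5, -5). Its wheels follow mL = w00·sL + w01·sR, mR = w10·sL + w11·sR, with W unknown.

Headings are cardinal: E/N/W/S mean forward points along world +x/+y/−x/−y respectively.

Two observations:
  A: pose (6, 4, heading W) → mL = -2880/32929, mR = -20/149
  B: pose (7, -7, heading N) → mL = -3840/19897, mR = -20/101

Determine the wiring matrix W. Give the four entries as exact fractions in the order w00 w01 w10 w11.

-1 1 -1/2 0

obs A: pose=(6,4,W) → sL=40/149, sR=40/221, mL=-2880/32929, mR=-20/149
obs B: pose=(7,-7,N) → sL=40/101, sR=40/197, mL=-3840/19897, mR=-20/101
sensor matrix S = [[40/149, 40/221], [40/101, 40/197]]; det S = -11251200/655188313
solve [mL_A; mL_B] = S·[w00; w01] and [mR_A; mR_B] = S·[w10; w11]:
  w00 = -1, w01 = 1, w10 = -1/2, w11 = 0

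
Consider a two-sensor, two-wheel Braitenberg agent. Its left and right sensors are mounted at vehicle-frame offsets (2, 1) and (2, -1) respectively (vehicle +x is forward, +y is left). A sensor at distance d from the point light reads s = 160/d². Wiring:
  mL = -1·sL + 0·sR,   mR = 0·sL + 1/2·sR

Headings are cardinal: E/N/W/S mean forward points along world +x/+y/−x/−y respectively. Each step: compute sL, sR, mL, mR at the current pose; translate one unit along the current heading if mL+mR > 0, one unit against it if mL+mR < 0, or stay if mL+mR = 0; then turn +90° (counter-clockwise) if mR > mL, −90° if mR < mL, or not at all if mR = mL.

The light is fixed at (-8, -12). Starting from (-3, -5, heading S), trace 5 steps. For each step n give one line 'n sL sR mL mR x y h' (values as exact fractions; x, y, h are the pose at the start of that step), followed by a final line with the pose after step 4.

n=0: pose=(-3,-5,S); sL=160/61, sR=160/41; mL=-160/61, mR=80/41; mL+mR=-1680/2501 → advance -1; mR−mL=11440/2501 → turn +1·90°
n=1: pose=(-3,-4,E); sL=16/13, sR=80/49; mL=-16/13, mR=40/49; mL+mR=-264/637 → advance -1; mR−mL=1304/637 → turn +1·90°
n=2: pose=(-4,-4,N); sL=160/109, sR=32/25; mL=-160/109, mR=16/25; mL+mR=-2256/2725 → advance -1; mR−mL=5744/2725 → turn +1·90°
n=3: pose=(-4,-5,W); sL=4, sR=40/17; mL=-4, mR=20/17; mL+mR=-48/17 → advance -1; mR−mL=88/17 → turn +1·90°
n=4: pose=(-3,-5,S); sL=160/61, sR=160/41; mL=-160/61, mR=80/41; mL+mR=-1680/2501 → advance -1; mR−mL=11440/2501 → turn +1·90°

0 160/61 160/41 -160/61 80/41 -3 -5 S
1 16/13 80/49 -16/13 40/49 -3 -4 E
2 160/109 32/25 -160/109 16/25 -4 -4 N
3 4 40/17 -4 20/17 -4 -5 W
4 160/61 160/41 -160/61 80/41 -3 -5 S
final -3 -4 E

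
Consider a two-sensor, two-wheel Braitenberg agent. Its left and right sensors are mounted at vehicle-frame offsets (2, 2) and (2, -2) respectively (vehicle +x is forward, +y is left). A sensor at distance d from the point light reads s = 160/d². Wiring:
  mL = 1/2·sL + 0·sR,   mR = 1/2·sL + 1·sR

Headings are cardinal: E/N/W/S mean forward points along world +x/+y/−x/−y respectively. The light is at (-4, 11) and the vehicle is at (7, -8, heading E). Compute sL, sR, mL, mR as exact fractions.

80/229 16/61 40/229 6104/13969

left sensor world pos  = (9, -6); dL² = 458
right sensor world pos = (9, -10); dR² = 610
sL = 160/458 = 80/229
sR = 160/610 = 16/61
mL = 1/2·sL + 0·sR = 40/229
mR = 1/2·sL + 1·sR = 6104/13969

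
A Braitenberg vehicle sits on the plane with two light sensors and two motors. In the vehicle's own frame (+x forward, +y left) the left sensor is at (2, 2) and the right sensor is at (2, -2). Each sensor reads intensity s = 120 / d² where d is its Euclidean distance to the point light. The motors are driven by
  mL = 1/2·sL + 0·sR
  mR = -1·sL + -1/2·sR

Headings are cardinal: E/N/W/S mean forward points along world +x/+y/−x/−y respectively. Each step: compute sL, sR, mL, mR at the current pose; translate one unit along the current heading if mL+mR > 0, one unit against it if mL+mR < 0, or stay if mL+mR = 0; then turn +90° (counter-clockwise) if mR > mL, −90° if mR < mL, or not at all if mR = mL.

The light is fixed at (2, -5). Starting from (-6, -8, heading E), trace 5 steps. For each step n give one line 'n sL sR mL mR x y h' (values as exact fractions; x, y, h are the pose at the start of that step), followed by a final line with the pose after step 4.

0 120/37 120/61 60/37 -9540/2257 -6 -8 E
1 60/37 60/73 30/37 -5490/2701 -7 -8 S
2 120/137 120/121 60/137 -22740/16577 -7 -7 W
3 6/5 10/3 3/5 -43/15 -6 -7 N
4 120/37 120/61 60/37 -9540/2257 -6 -8 E
final -7 -8 S

n=0: pose=(-6,-8,E); sL=120/37, sR=120/61; mL=60/37, mR=-9540/2257; mL+mR=-5880/2257 → advance -1; mR−mL=-13200/2257 → turn -1·90°
n=1: pose=(-7,-8,S); sL=60/37, sR=60/73; mL=30/37, mR=-5490/2701; mL+mR=-3300/2701 → advance -1; mR−mL=-7680/2701 → turn -1·90°
n=2: pose=(-7,-7,W); sL=120/137, sR=120/121; mL=60/137, mR=-22740/16577; mL+mR=-15480/16577 → advance -1; mR−mL=-30000/16577 → turn -1·90°
n=3: pose=(-6,-7,N); sL=6/5, sR=10/3; mL=3/5, mR=-43/15; mL+mR=-34/15 → advance -1; mR−mL=-52/15 → turn -1·90°
n=4: pose=(-6,-8,E); sL=120/37, sR=120/61; mL=60/37, mR=-9540/2257; mL+mR=-5880/2257 → advance -1; mR−mL=-13200/2257 → turn -1·90°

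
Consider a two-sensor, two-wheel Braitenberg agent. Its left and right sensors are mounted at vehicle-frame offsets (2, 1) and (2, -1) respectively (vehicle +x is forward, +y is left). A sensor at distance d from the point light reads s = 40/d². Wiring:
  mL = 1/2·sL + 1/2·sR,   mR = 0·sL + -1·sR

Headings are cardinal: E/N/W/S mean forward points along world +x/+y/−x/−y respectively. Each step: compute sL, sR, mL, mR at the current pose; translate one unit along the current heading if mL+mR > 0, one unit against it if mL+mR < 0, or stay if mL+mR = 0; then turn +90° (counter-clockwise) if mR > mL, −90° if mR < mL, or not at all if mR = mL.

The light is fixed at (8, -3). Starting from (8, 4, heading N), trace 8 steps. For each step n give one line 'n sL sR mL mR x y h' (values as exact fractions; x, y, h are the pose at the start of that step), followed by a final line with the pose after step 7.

n=0: pose=(8,4,N); sL=20/41, sR=20/41; mL=20/41, mR=-20/41; mL+mR=0 → advance +0; mR−mL=-40/41 → turn -1·90°
n=1: pose=(8,4,E); sL=10/17, sR=1; mL=27/34, mR=-1; mL+mR=-7/34 → advance -1; mR−mL=-61/34 → turn -1·90°
n=2: pose=(7,4,S); sL=8/5, sR=40/29; mL=216/145, mR=-40/29; mL+mR=16/145 → advance +1; mR−mL=-416/145 → turn -1·90°
n=3: pose=(7,3,W); sL=20/17, sR=20/29; mL=460/493, mR=-20/29; mL+mR=120/493 → advance +1; mR−mL=-800/493 → turn -1·90°
n=4: pose=(6,3,N); sL=40/73, sR=8/13; mL=552/949, mR=-8/13; mL+mR=-32/949 → advance -1; mR−mL=-1136/949 → turn -1·90°
n=5: pose=(6,2,E); sL=10/9, sR=5/2; mL=65/36, mR=-5/2; mL+mR=-25/36 → advance -1; mR−mL=-155/36 → turn -1·90°
n=6: pose=(5,2,S); sL=40/13, sR=8/5; mL=152/65, mR=-8/5; mL+mR=48/65 → advance +1; mR−mL=-256/65 → turn -1·90°
n=7: pose=(5,1,W); sL=20/17, sR=4/5; mL=84/85, mR=-4/5; mL+mR=16/85 → advance +1; mR−mL=-152/85 → turn -1·90°

0 20/41 20/41 20/41 -20/41 8 4 N
1 10/17 1 27/34 -1 8 4 E
2 8/5 40/29 216/145 -40/29 7 4 S
3 20/17 20/29 460/493 -20/29 7 3 W
4 40/73 8/13 552/949 -8/13 6 3 N
5 10/9 5/2 65/36 -5/2 6 2 E
6 40/13 8/5 152/65 -8/5 5 2 S
7 20/17 4/5 84/85 -4/5 5 1 W
final 4 1 N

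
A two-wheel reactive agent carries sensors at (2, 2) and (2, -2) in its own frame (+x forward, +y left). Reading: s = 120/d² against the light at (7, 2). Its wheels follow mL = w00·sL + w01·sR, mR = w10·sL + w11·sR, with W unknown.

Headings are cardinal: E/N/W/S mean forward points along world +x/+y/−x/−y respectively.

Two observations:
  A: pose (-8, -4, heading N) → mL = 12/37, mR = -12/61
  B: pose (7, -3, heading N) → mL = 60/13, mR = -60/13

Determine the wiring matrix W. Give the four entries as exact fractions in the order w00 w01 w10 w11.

obs A: pose=(-8,-4,N) → sL=24/61, sR=24/37, mL=12/37, mR=-12/61
obs B: pose=(7,-3,N) → sL=120/13, sR=120/13, mL=60/13, mR=-60/13
sensor matrix S = [[24/61, 24/37], [120/13, 120/13]]; det S = -69120/29341
solve [mL_A; mL_B] = S·[w00; w01] and [mR_A; mR_B] = S·[w10; w11]:
  w00 = 0, w01 = 1/2, w10 = -1/2, w11 = 0

0 1/2 -1/2 0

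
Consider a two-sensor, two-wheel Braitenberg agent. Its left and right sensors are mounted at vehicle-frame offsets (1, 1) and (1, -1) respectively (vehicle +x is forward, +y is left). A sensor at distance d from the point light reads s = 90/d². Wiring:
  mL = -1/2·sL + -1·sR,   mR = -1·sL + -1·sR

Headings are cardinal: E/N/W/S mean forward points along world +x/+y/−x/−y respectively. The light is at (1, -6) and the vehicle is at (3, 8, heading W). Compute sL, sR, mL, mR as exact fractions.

left sensor world pos  = (2, 7); dL² = 170
right sensor world pos = (2, 9); dR² = 226
sL = 90/170 = 9/17
sR = 90/226 = 45/113
mL = -1/2·sL + -1·sR = -2547/3842
mR = -1·sL + -1·sR = -1782/1921

9/17 45/113 -2547/3842 -1782/1921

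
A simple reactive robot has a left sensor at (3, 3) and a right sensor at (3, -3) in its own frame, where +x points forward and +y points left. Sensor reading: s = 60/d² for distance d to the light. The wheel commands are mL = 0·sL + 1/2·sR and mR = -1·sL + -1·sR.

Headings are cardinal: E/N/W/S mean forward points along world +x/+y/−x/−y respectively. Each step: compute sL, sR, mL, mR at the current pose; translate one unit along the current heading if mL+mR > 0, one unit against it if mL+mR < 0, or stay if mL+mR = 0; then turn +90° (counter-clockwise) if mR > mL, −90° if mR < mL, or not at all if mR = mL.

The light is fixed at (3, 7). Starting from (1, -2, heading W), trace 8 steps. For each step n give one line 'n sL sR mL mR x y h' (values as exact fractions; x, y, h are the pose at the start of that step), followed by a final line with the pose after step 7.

0 60/169 60/61 30/61 -13800/10309 1 -2 W
1 15/13 3/2 3/4 -69/26 2 -2 N
2 60/53 60/173 30/173 -13560/9169 2 -3 E
3 6/17 30/97 15/97 -1092/1649 1 -3 S
4 60/169 60/61 30/61 -13800/10309 1 -2 W
5 15/13 3/2 3/4 -69/26 2 -2 N
6 60/53 60/173 30/173 -13560/9169 2 -3 E
7 6/17 30/97 15/97 -1092/1649 1 -3 S
final 1 -2 W

n=0: pose=(1,-2,W); sL=60/169, sR=60/61; mL=30/61, mR=-13800/10309; mL+mR=-8730/10309 → advance -1; mR−mL=-18870/10309 → turn -1·90°
n=1: pose=(2,-2,N); sL=15/13, sR=3/2; mL=3/4, mR=-69/26; mL+mR=-99/52 → advance -1; mR−mL=-177/52 → turn -1·90°
n=2: pose=(2,-3,E); sL=60/53, sR=60/173; mL=30/173, mR=-13560/9169; mL+mR=-11970/9169 → advance -1; mR−mL=-15150/9169 → turn -1·90°
n=3: pose=(1,-3,S); sL=6/17, sR=30/97; mL=15/97, mR=-1092/1649; mL+mR=-837/1649 → advance -1; mR−mL=-1347/1649 → turn -1·90°
n=4: pose=(1,-2,W); sL=60/169, sR=60/61; mL=30/61, mR=-13800/10309; mL+mR=-8730/10309 → advance -1; mR−mL=-18870/10309 → turn -1·90°
n=5: pose=(2,-2,N); sL=15/13, sR=3/2; mL=3/4, mR=-69/26; mL+mR=-99/52 → advance -1; mR−mL=-177/52 → turn -1·90°
n=6: pose=(2,-3,E); sL=60/53, sR=60/173; mL=30/173, mR=-13560/9169; mL+mR=-11970/9169 → advance -1; mR−mL=-15150/9169 → turn -1·90°
n=7: pose=(1,-3,S); sL=6/17, sR=30/97; mL=15/97, mR=-1092/1649; mL+mR=-837/1649 → advance -1; mR−mL=-1347/1649 → turn -1·90°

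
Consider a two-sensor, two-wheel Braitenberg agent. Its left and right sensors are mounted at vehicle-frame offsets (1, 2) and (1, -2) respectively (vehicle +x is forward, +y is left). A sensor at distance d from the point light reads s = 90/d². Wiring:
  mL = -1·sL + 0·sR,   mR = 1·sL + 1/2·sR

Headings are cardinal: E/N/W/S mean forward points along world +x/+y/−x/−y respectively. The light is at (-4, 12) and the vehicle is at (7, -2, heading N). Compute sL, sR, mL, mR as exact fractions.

9/25 45/169 -9/25 4167/8450

left sensor world pos  = (5, -1); dL² = 250
right sensor world pos = (9, -1); dR² = 338
sL = 90/250 = 9/25
sR = 90/338 = 45/169
mL = -1·sL + 0·sR = -9/25
mR = 1·sL + 1/2·sR = 4167/8450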